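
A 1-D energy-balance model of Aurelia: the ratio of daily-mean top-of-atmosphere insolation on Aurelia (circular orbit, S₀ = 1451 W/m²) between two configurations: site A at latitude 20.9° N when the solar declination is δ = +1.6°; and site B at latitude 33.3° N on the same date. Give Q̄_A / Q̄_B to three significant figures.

Q̄_A / Q̄_B ≈ 1.10

— Configuration A (φ=+20.9°):
cos H₀ = −tan(+20.9°) tan(+1.600°) = -0.0107, H₀ = 1.5815 rad.
Bracket: H₀ sin φ sin δ + cos φ cos δ sin H₀ = 1.5815×0.35674×0.02792 + 0.93420×0.99961×0.99994 = 0.015752 + 0.933780 = 0.949532.
Q̄ = (S₀/π) × [bracket] = (1451/π) × 0.949532 = 438.56 W/m².
— Configuration B (φ=+33.3°):
cos H₀ = −tan(+33.3°) tan(+1.600°) = -0.0183, H₀ = 1.5891 rad.
Bracket: H₀ sin φ sin δ + cos φ cos δ sin H₀ = 1.5891×0.54902×0.02792 + 0.83581×0.99961×0.99983 = 0.024359 + 0.835342 = 0.859701.
Q̄ = (S₀/π) × [bracket] = (1451/π) × 0.859701 = 397.07 W/m².
Ratio Q̄_A / Q̄_B = 438.56 / 397.07 = 1.104.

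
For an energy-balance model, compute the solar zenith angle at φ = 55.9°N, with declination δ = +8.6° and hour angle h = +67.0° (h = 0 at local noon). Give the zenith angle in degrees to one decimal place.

cos θ_z = sin φ sin δ + cos φ cos δ cos h = 0.123824 + 0.216596 = 0.340420.
θ_z = arccos(0.340420) = 70.1°.

θ_z = 70.1°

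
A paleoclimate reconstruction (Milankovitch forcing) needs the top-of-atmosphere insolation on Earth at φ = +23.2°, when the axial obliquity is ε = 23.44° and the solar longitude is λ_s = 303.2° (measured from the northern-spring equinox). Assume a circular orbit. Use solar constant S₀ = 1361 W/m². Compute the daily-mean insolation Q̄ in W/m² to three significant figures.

Solar declination: sin δ = sin ε · sin λ_s = sin 23.44° × sin 303.2° = -0.33286, so δ = -19.442°.
cos H₀ = −tan(+23.2°) tan(-19.442°) = 0.1513, H₀ = 1.4189 rad.
Bracket: H₀ sin φ sin δ + cos φ cos δ sin H₀ = 1.4189×0.39394×-0.33286 + 0.91914×0.94298×0.98849 = -0.186056 + 0.856755 = 0.670699.
Q̄ = (S₀/π) × [bracket] = (1361/π) × 0.670699 = 290.6 W/m².

Q̄ ≈ 291 W/m²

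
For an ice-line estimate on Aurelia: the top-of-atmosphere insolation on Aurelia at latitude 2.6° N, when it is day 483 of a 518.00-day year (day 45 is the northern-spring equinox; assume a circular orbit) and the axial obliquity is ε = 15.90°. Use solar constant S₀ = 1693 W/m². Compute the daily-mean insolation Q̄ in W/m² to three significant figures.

Q̄ ≈ 516 W/m²

Solar longitude: λ_s = 360° × (483 − 45)/518.00 = 304.402°.
sin δ = sin 15.90° × sin 304.402° = -0.22604, so δ = -13.064°.
cos H₀ = −tan(+2.6°) tan(-13.064°) = 0.0105, H₀ = 1.5603 rad.
Bracket: H₀ sin φ sin δ + cos φ cos δ sin H₀ = 1.5603×0.04536×-0.22604 + 0.99897×0.97412×0.99994 = -0.015998 + 0.973058 = 0.957060.
Q̄ = (S₀/π) × [bracket] = (1693/π) × 0.957060 = 515.8 W/m².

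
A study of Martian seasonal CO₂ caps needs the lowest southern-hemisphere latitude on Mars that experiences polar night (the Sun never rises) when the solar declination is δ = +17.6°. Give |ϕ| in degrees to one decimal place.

Polar night requires cos h₀ = −tan ϕ tan δ ≥ 1, i.e. tan ϕ tan δ ≤ −1.
The boundary is |tan ϕ| · |tan δ| = 1, so |ϕ| = 90° − |δ| = 90° − 17.6° = 72.4° in the southern hemisphere.

|ϕ| = 72.4°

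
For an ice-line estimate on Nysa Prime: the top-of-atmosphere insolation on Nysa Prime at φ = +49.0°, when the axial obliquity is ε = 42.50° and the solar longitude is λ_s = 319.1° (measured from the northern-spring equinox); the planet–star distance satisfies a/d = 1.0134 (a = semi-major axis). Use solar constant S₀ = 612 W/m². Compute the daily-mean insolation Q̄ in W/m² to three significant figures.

Q̄ ≈ 32.3 W/m²

Solar declination: sin δ = sin ε · sin λ_s = sin 42.50° × sin 319.1° = -0.44234, so δ = -26.253°.
cos H₀ = −tan(+49.0°) tan(-26.253°) = 0.5674, H₀ = 0.9675 rad.
Bracket: H₀ sin φ sin δ + cos φ cos δ sin H₀ = 0.9675×0.75471×-0.44234 + 0.65606×0.89685×0.82346 = -0.322989 + 0.484513 = 0.161524.
Inverse-square distance factor (a/d)² = 1.0134² = 1.026980.
Q̄ = (S₀/π) × 1.026980 × [bracket] = (612/π) × 1.026980 × 0.161524 = 32.31 W/m².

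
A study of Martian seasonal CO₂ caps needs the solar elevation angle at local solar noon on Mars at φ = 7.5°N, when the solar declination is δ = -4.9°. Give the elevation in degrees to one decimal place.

At local noon the hour angle is zero, so the zenith angle equals |φ − δ| = |+7.5° − (-4.900°)| = 12.400°.
Elevation = 90° − 12.400° = 77.6°.

77.6°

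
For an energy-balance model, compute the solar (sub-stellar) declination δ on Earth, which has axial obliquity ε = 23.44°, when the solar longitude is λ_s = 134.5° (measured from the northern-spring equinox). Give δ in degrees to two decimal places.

δ = +16.48°

sin δ = sin ε · sin λ_s = sin 23.44° × sin 134.5° = 0.283723.
δ = arcsin(0.283723) = +16.48°.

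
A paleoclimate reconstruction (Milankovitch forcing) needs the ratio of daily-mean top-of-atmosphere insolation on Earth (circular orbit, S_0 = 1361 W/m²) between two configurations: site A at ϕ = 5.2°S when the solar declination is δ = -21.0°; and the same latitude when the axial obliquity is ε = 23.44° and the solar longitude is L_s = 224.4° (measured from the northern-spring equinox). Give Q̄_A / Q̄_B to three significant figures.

Q̄_A / Q̄_B ≈ 0.985

— Configuration A (ϕ=-5.2°):
cos h₀ = −tan(-5.2°) tan(-21.000°) = -0.0349, h₀ = 1.6057 rad.
Bracket: h₀ sin ϕ sin δ + cos ϕ cos δ sin h₀ = 1.6057×-0.09063×-0.35837 + 0.99588×0.93358×0.99939 = 0.052152 + 0.929167 = 0.981319.
Q̄ = (S_0/π) × [bracket] = (1361/π) × 0.981319 = 425.13 W/m².
— Configuration B (ϕ=-5.2°):
Solar declination: sin δ = sin ε · sin L_s = sin 23.44° × sin 224.4° = -0.27832, so δ = -16.160°.
cos h₀ = −tan(-5.2°) tan(-16.160°) = -0.0264, h₀ = 1.5972 rad.
Bracket: h₀ sin ϕ sin δ + cos ϕ cos δ sin h₀ = 1.5972×-0.09063×-0.27832 + 0.99588×0.96049×0.99965 = 0.040288 + 0.956198 = 0.996486.
Q̄ = (S_0/π) × [bracket] = (1361/π) × 0.996486 = 431.70 W/m².
Ratio Q̄_A / Q̄_B = 425.13 / 431.70 = 0.9848.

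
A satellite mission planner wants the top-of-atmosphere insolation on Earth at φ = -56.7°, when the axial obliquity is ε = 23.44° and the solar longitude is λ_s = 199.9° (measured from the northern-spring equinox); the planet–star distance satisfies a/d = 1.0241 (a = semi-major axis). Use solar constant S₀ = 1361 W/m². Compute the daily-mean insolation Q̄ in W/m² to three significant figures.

Q̄ ≈ 333 W/m²

Solar declination: sin δ = sin ε · sin λ_s = sin 23.44° × sin 199.9° = -0.13540, so δ = -7.782°.
cos H₀ = −tan(-56.7°) tan(-7.782°) = -0.2080, H₀ = 1.7804 rad.
Bracket: H₀ sin φ sin δ + cos φ cos δ sin H₀ = 1.7804×-0.83581×-0.13540 + 0.54902×0.99079×0.97812 = 0.201486 + 0.532062 = 0.733548.
Inverse-square distance factor (a/d)² = 1.0241² = 1.048781.
Q̄ = (S₀/π) × 1.048781 × [bracket] = (1361/π) × 1.048781 × 0.733548 = 333.3 W/m².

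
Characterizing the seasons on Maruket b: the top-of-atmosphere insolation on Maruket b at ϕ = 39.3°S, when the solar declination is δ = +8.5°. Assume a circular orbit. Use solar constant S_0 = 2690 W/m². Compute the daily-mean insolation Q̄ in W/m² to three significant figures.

cos h₀ = −tan(-39.3°) tan(+8.500°) = 0.1223, h₀ = 1.4482 rad.
Bracket: h₀ sin ϕ sin δ + cos ϕ cos δ sin h₀ = 1.4482×-0.63338×0.14781 + 0.77384×0.98902×0.99249 = -0.135580 + 0.759596 = 0.624016.
Q̄ = (S_0/π) × [bracket] = (2690/π) × 0.624016 = 534.3 W/m².

Q̄ ≈ 534 W/m²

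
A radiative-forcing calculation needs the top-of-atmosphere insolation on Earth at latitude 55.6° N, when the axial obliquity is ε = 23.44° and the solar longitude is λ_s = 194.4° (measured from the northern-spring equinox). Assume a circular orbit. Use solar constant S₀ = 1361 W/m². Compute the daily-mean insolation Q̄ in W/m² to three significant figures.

Solar declination: sin δ = sin ε · sin λ_s = sin 23.44° × sin 194.4° = -0.09893, so δ = -5.677°.
cos H₀ = −tan(+55.6°) tan(-5.677°) = 0.1452, H₀ = 1.4251 rad.
Bracket: H₀ sin φ sin δ + cos φ cos δ sin H₀ = 1.4251×0.82511×-0.09893 + 0.56497×0.99509×0.98940 = -0.116328 + 0.556237 = 0.439909.
Q̄ = (S₀/π) × [bracket] = (1361/π) × 0.439909 = 190.6 W/m².

Q̄ ≈ 191 W/m²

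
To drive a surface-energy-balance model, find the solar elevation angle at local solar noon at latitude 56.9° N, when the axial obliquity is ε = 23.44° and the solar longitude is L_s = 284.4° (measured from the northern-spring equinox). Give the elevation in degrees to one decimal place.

10.4°

Solar declination: sin δ = sin ε · sin L_s = sin 23.44° × sin 284.4° = -0.38529, so δ = -22.662°.
At local noon the hour angle is zero, so the zenith angle equals |ϕ − δ| = |+56.9° − (-22.662°)| = 79.562°.
Elevation = 90° − 79.562° = 10.4°.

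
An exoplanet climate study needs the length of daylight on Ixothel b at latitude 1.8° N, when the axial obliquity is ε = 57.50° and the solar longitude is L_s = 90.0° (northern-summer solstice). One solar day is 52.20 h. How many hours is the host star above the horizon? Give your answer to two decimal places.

26.92 h

Solar declination: sin δ = sin ε · sin L_s = sin 57.50° × sin 90.0° = 0.84339, so δ = +57.500°.
cos h₀ = −tan ϕ · tan δ = −tan(+1.8°) × tan(+57.500°) = -0.0493, so h₀ = 1.6201 rad = 92.83°.
Daylight = 2h₀/(2π) × 52.20 h = (1.6201/π) × 52.20 = 26.92 h.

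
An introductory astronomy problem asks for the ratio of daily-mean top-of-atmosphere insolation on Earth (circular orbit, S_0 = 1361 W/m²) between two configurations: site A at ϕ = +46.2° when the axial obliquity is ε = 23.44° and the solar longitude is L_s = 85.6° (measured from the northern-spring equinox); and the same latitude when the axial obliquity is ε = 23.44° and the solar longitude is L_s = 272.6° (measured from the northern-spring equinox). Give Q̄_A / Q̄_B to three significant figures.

Q̄_A / Q̄_B ≈ 4.59

— Configuration A (ϕ=+46.2°):
Solar declination: sin δ = sin ε · sin L_s = sin 23.44° × sin 85.6° = 0.39662, so δ = +23.367°.
cos h₀ = −tan(+46.2°) tan(+23.367°) = -0.4505, h₀ = 2.0382 rad.
Bracket: h₀ sin ϕ sin δ + cos ϕ cos δ sin h₀ = 2.0382×0.72176×0.39662 + 0.69214×0.91798×0.89276 = 0.583464 + 0.567234 = 1.150698.
Q̄ = (S_0/π) × [bracket] = (1361/π) × 1.150698 = 498.51 W/m².
— Configuration B (ϕ=+46.2°):
Solar declination: sin δ = sin ε · sin L_s = sin 23.44° × sin 272.6° = -0.39738, so δ = -23.414°.
cos h₀ = −tan(+46.2°) tan(-23.414°) = 0.4516, h₀ = 1.1023 rad.
Bracket: h₀ sin ϕ sin δ + cos ϕ cos δ sin h₀ = 1.1023×0.72176×-0.39738 + 0.69214×0.91765×0.89224 = -0.316154 + 0.566699 = 0.250545.
Q̄ = (S_0/π) × [bracket] = (1361/π) × 0.250545 = 108.54 W/m².
Ratio Q̄_A / Q̄_B = 498.51 / 108.54 = 4.593.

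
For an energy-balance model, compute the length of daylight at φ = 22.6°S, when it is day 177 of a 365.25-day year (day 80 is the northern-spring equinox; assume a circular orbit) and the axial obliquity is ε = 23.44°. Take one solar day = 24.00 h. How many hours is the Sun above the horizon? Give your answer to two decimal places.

10.62 h

Solar longitude: λ_s = 360° × (177 − 80)/365.25 = 95.606°.
sin δ = sin 23.44° × sin 95.606° = 0.39589, so δ = +23.321°.
cos H₀ = −tan φ · tan δ = −tan(-22.6°) × tan(+23.321°) = 0.1795, so H₀ = 1.3904 rad = 79.66°.
Daylight = 2H₀/(2π) × 24.00 h = (1.3904/π) × 24.00 = 10.62 h.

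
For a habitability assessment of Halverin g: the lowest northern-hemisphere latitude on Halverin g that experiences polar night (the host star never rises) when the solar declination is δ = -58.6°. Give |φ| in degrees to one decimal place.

Polar night requires cos H₀ = −tan φ tan δ ≥ 1, i.e. tan φ tan δ ≤ −1.
The boundary is |tan φ| · |tan δ| = 1, so |φ| = 90° − |δ| = 90° − 58.6° = 31.4° in the northern hemisphere.

|φ| = 31.4°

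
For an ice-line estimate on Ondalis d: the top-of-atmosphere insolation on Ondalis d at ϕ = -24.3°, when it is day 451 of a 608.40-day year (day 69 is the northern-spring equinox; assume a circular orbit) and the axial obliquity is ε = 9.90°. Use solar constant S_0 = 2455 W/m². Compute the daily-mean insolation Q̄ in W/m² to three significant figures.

Q̄ ≈ 770 W/m²

Solar longitude: L_s = 360° × (451 − 69)/608.40 = 226.036°.
sin δ = sin 9.90° × sin 226.036° = -0.12375, so δ = -7.109°.
cos h₀ = −tan(-24.3°) tan(-7.109°) = -0.0563, h₀ = 1.6271 rad.
Bracket: h₀ sin ϕ sin δ + cos ϕ cos δ sin h₀ = 1.6271×-0.41151×-0.12375 + 0.91140×0.99231×0.99841 = 0.082859 + 0.902953 = 0.985812.
Q̄ = (S_0/π) × [bracket] = (2455/π) × 0.985812 = 770.4 W/m².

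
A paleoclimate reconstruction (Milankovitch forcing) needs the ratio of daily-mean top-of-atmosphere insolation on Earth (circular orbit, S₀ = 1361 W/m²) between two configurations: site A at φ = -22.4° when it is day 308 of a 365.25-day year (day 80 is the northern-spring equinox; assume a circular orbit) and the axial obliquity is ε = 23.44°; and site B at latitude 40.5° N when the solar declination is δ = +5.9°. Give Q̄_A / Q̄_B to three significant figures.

— Configuration A (φ=-22.4°):
Solar longitude: λ_s = 360° × (308 − 80)/365.25 = 224.723°.
sin δ = sin 23.44° × sin 224.723° = -0.27991, so δ = -16.255°.
cos H₀ = −tan(-22.4°) tan(-16.255°) = -0.1202, H₀ = 1.6913 rad.
Bracket: H₀ sin φ sin δ + cos φ cos δ sin H₀ = 1.6913×-0.38107×-0.27991 + 0.92455×0.96002×0.99275 = 0.180403 + 0.881151 = 1.061554.
Q̄ = (S₀/π) × [bracket] = (1361/π) × 1.061554 = 459.89 W/m².
— Configuration B (φ=+40.5°):
cos H₀ = −tan(+40.5°) tan(+5.900°) = -0.0883, H₀ = 1.6592 rad.
Bracket: H₀ sin φ sin δ + cos φ cos δ sin H₀ = 1.6592×0.64945×0.10279 + 0.76041×0.99470×0.99610 = 0.110763 + 0.753430 = 0.864193.
Q̄ = (S₀/π) × [bracket] = (1361/π) × 0.864193 = 374.39 W/m².
Ratio Q̄_A / Q̄_B = 459.89 / 374.39 = 1.228.

Q̄_A / Q̄_B ≈ 1.23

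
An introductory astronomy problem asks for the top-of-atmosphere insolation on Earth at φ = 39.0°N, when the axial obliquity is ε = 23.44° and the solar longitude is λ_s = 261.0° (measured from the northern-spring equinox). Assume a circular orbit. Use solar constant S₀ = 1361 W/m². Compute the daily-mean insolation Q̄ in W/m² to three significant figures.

Solar declination: sin δ = sin ε · sin λ_s = sin 23.44° × sin 261.0° = -0.39289, so δ = -23.135°.
cos H₀ = −tan(+39.0°) tan(-23.135°) = 0.3460, H₀ = 1.2175 rad.
Bracket: H₀ sin φ sin δ + cos φ cos δ sin H₀ = 1.2175×0.62932×-0.39289 + 0.77715×0.91959×0.93824 = -0.301031 + 0.670522 = 0.369491.
Q̄ = (S₀/π) × [bracket] = (1361/π) × 0.369491 = 160.1 W/m².

Q̄ ≈ 160 W/m²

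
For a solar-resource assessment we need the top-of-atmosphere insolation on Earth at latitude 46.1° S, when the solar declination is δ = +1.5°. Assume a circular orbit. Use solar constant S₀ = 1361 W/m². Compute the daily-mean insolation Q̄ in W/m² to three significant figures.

Q̄ ≈ 288 W/m²

cos H₀ = −tan(-46.1°) tan(+1.500°) = 0.0272, H₀ = 1.5436 rad.
Bracket: H₀ sin φ sin δ + cos φ cos δ sin H₀ = 1.5436×-0.72055×0.02618 + 0.69340×0.99966×0.99963 = -0.029118 + 0.692908 = 0.663790.
Q̄ = (S₀/π) × [bracket] = (1361/π) × 0.663790 = 287.6 W/m².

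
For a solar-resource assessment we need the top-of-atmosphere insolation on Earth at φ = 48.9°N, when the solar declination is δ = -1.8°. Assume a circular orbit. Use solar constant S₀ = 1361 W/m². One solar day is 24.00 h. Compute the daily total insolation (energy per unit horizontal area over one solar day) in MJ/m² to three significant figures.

23.2 MJ/m²

cos H₀ = −tan(+48.9°) tan(-1.800°) = 0.0360, H₀ = 1.5348 rad.
Bracket: H₀ sin φ sin δ + cos φ cos δ sin H₀ = 1.5348×0.75356×-0.03141 + 0.65738×0.99951×0.99935 = -0.036328 + 0.656631 = 0.620303.
Q̄ = (S₀/π) × [bracket] = (1361/π) × 0.620303 = 268.73 W/m².
Daily total = Q̄ × 24.00 h × 3600 s/h = 268.73 × 24.00 × 3600 / 10⁶ = 23.22 MJ/m².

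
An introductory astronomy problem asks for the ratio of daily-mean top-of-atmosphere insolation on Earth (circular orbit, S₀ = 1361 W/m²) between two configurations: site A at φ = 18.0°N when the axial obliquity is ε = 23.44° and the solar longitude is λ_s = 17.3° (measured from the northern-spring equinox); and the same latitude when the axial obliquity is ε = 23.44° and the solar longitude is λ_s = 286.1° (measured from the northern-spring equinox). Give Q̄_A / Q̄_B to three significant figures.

Q̄_A / Q̄_B ≈ 1.43

— Configuration A (φ=+18.0°):
Solar declination: sin δ = sin ε · sin λ_s = sin 23.44° × sin 17.3° = 0.11829, so δ = +6.794°.
cos H₀ = −tan(+18.0°) tan(+6.794°) = -0.0387, H₀ = 1.6095 rad.
Bracket: H₀ sin φ sin δ + cos φ cos δ sin H₀ = 1.6095×0.30902×0.11829 + 0.95106×0.99298×0.99925 = 0.058834 + 0.943675 = 1.002509.
Q̄ = (S₀/π) × [bracket] = (1361/π) × 1.002509 = 434.31 W/m².
— Configuration B (φ=+18.0°):
Solar declination: sin δ = sin ε · sin λ_s = sin 23.44° × sin 286.1° = -0.38219, so δ = -22.469°.
cos H₀ = −tan(+18.0°) tan(-22.469°) = 0.1344, H₀ = 1.4360 rad.
Bracket: H₀ sin φ sin δ + cos φ cos δ sin H₀ = 1.4360×0.30902×-0.38219 + 0.95106×0.92409×0.99093 = -0.169598 + 0.870894 = 0.701296.
Q̄ = (S₀/π) × [bracket] = (1361/π) × 0.701296 = 303.82 W/m².
Ratio Q̄_A / Q̄_B = 434.31 / 303.82 = 1.429.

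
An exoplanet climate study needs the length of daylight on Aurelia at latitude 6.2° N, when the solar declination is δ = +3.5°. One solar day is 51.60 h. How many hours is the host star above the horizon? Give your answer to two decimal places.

25.91 h

cos H₀ = −tan φ · tan δ = −tan(+6.2°) × tan(+3.500°) = -0.0066, so H₀ = 1.5774 rad = 90.38°.
Daylight = 2H₀/(2π) × 51.60 h = (1.5774/π) × 51.60 = 25.91 h.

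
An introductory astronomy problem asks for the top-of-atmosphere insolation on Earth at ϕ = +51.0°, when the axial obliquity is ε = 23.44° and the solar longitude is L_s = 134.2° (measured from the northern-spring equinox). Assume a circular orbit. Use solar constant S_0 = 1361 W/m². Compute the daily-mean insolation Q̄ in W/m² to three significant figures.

Solar declination: sin δ = sin ε · sin L_s = sin 23.44° × sin 134.2° = 0.28518, so δ = +16.570°.
cos h₀ = −tan(+51.0°) tan(+16.570°) = -0.3674, h₀ = 1.9470 rad.
Bracket: h₀ sin ϕ sin δ + cos ϕ cos δ sin h₀ = 1.9470×0.77715×0.28518 + 0.62932×0.95847×0.93005 = 0.431509 + 0.560992 = 0.992501.
Q̄ = (S_0/π) × [bracket] = (1361/π) × 0.992501 = 430.0 W/m².

Q̄ ≈ 430 W/m²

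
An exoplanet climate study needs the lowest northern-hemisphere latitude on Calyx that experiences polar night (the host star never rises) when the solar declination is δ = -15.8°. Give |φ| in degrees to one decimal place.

|φ| = 74.2°

Polar night requires cos H₀ = −tan φ tan δ ≥ 1, i.e. tan φ tan δ ≤ −1.
The boundary is |tan φ| · |tan δ| = 1, so |φ| = 90° − |δ| = 90° − 15.8° = 74.2° in the northern hemisphere.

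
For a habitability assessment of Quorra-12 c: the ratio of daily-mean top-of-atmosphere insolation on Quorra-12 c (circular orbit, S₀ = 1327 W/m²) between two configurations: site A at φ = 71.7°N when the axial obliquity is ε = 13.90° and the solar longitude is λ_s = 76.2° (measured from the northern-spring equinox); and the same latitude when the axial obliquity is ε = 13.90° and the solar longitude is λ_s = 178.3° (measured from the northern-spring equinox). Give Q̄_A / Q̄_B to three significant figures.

Q̄_A / Q̄_B ≈ 2.27

— Configuration A (φ=+71.7°):
Solar declination: sin δ = sin ε · sin λ_s = sin 13.90° × sin 76.2° = 0.23329, so δ = +13.491°.
cos H₀ = −tan(+71.7°) tan(+13.491°) = -0.7254, H₀ = 2.3825 rad.
Bracket: H₀ sin φ sin δ + cos φ cos δ sin H₀ = 2.3825×0.94943×0.23329 + 0.31399×0.97241×0.68829 = 0.527706 + 0.210154 = 0.737860.
Q̄ = (S₀/π) × [bracket] = (1327/π) × 0.737860 = 311.67 W/m².
— Configuration B (φ=+71.7°):
Solar declination: sin δ = sin ε · sin λ_s = sin 13.90° × sin 178.3° = 0.00713, so δ = +0.408°.
cos H₀ = −tan(+71.7°) tan(+0.408°) = -0.0215, H₀ = 1.5923 rad.
Bracket: H₀ sin φ sin δ + cos φ cos δ sin H₀ = 1.5923×0.94943×0.00713 + 0.31399×0.99997×0.99977 = 0.010779 + 0.313908 = 0.324687.
Q̄ = (S₀/π) × [bracket] = (1327/π) × 0.324687 = 137.15 W/m².
Ratio Q̄_A / Q̄_B = 311.67 / 137.15 = 2.272.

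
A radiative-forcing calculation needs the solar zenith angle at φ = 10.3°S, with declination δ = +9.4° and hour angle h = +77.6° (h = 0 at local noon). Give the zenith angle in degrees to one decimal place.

θ_z = 79.7°

cos θ_z = sin φ sin δ + cos φ cos δ cos h = -0.029203 + 0.208438 = 0.179235.
θ_z = arccos(0.179235) = 79.7°.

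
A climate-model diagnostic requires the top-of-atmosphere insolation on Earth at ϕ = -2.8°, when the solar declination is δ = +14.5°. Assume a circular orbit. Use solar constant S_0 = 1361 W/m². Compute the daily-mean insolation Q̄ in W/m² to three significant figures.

cos h₀ = −tan(-2.8°) tan(+14.500°) = 0.0126, h₀ = 1.5581 rad.
Bracket: h₀ sin ϕ sin δ + cos ϕ cos δ sin h₀ = 1.5581×-0.04885×0.25038 + 0.99881×0.96815×0.99992 = -0.019057 + 0.966921 = 0.947864.
Q̄ = (S_0/π) × [bracket] = (1361/π) × 0.947864 = 410.6 W/m².

Q̄ ≈ 411 W/m²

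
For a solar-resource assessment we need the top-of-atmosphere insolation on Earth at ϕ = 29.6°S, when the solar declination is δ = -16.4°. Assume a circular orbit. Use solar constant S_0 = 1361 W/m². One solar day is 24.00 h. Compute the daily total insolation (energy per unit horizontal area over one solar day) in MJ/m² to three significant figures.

cos h₀ = −tan(-29.6°) tan(-16.400°) = -0.1672, h₀ = 1.7388 rad.
Bracket: h₀ sin ϕ sin δ + cos ϕ cos δ sin h₀ = 1.7388×-0.49394×-0.28234 + 0.86949×0.95931×0.98592 = 0.242491 + 0.822366 = 1.064857.
Q̄ = (S_0/π) × [bracket] = (1361/π) × 1.064857 = 461.32 W/m².
Daily total = Q̄ × 24.00 h × 3600 s/h = 461.32 × 24.00 × 3600 / 10⁶ = 39.86 MJ/m².

39.9 MJ/m²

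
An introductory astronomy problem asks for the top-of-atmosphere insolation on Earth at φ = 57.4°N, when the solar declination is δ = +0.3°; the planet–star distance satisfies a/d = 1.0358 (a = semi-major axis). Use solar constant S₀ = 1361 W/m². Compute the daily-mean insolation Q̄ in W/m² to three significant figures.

cos H₀ = −tan(+57.4°) tan(+0.300°) = -0.0082, H₀ = 1.5790 rad.
Bracket: H₀ sin φ sin δ + cos φ cos δ sin H₀ = 1.5790×0.84245×0.00524 + 0.53877×0.99999×0.99997 = 0.006970 + 0.538748 = 0.545718.
Inverse-square distance factor (a/d)² = 1.0358² = 1.072882.
Q̄ = (S₀/π) × 1.072882 × [bracket] = (1361/π) × 1.072882 × 0.545718 = 253.6 W/m².

Q̄ ≈ 254 W/m²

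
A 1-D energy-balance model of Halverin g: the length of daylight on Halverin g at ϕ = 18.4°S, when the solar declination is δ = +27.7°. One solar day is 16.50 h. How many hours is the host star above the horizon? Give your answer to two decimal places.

cos h₀ = −tan ϕ · tan δ = −tan(-18.4°) × tan(+27.700°) = 0.1746, so h₀ = 1.3952 rad = 79.94°.
Daylight = 2h₀/(2π) × 16.50 h = (1.3952/π) × 16.50 = 7.33 h.

7.33 h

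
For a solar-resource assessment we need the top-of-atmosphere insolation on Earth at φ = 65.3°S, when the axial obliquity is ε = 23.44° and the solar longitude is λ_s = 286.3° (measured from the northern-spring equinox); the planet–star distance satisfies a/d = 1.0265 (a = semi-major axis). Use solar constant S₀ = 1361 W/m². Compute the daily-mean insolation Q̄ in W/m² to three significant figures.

Q̄ ≈ 503 W/m²

Solar declination: sin δ = sin ε · sin λ_s = sin 23.44° × sin 286.3° = -0.38180, so δ = -22.445°.
cos H₀ = −tan(-65.3°) tan(-22.445°) = -0.8981, H₀ = 2.6863 rad.
Bracket: H₀ sin φ sin δ + cos φ cos δ sin H₀ = 2.6863×-0.90851×-0.38180 + 0.41787×0.92425×0.43973 = 0.931795 + 0.169831 = 1.101626.
Inverse-square distance factor (a/d)² = 1.0265² = 1.053702.
Q̄ = (S₀/π) × 1.053702 × [bracket] = (1361/π) × 1.053702 × 1.101626 = 502.9 W/m².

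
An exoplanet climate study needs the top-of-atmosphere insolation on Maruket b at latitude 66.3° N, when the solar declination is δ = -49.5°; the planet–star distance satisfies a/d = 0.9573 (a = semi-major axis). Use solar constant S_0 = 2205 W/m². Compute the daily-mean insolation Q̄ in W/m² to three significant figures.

Q̄ ≈ 0.00 W/m²

cos h₀ = −tan(+66.3°) tan(-49.500°) = 2.6673 ≥ 1 ⇒ polar night, h₀ = 0 and Q̄ = 0.
Inverse-square distance factor (a/d)² = 0.9573² = 0.916423.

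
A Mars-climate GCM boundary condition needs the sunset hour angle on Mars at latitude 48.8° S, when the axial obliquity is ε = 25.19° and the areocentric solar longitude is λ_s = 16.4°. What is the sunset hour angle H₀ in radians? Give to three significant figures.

H₀ = 1.43 rad

sin δ = sin 25.19° × sin 16.4° = 0.12017, so δ = +6.902°.
cos H₀ = −tan φ · tan δ = −tan(-48.8°) × tan(+6.902°) = 0.1383, so H₀ = 1.4321 rad = 82.05°.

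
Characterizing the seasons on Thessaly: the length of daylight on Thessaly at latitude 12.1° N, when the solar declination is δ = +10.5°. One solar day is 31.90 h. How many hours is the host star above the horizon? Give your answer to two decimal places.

cos h₀ = −tan ϕ · tan δ = −tan(+12.1°) × tan(+10.500°) = -0.0397, so h₀ = 1.6105 rad = 92.28°.
Daylight = 2h₀/(2π) × 31.90 h = (1.6105/π) × 31.90 = 16.35 h.

16.35 h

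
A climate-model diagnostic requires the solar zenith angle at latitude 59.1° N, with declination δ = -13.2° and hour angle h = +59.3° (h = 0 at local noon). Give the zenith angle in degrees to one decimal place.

cos θ_z = sin ϕ sin δ + cos ϕ cos δ cos h = -0.195940 + 0.255258 = 0.059318.
θ_z = arccos(0.059318) = 86.6°.

θ_z = 86.6°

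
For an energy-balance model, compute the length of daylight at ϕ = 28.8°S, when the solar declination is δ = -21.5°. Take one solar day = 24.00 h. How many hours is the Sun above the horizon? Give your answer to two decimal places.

13.67 h

cos h₀ = −tan ϕ · tan δ = −tan(-28.8°) × tan(-21.500°) = -0.2166, so h₀ = 1.7891 rad = 102.51°.
Daylight = 2h₀/(2π) × 24.00 h = (1.7891/π) × 24.00 = 13.67 h.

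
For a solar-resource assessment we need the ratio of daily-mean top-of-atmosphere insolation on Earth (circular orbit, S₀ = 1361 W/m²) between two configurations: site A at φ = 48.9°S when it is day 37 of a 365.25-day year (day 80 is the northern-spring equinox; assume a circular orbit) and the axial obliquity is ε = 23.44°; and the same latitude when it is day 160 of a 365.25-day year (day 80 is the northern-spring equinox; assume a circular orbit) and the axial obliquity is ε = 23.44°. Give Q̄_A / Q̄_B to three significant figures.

— Configuration A (φ=-48.9°):
Solar longitude: λ_s = 360° × (37 − 80)/365.25 = -42.382°, i.e. -42.382° + 360° = 317.618°.
sin δ = sin 23.44° × sin 317.618° = -0.26814, so δ = -15.553°.
cos H₀ = −tan(-48.9°) tan(-15.553°) = -0.3191, H₀ = 1.8955 rad.
Bracket: H₀ sin φ sin δ + cos φ cos δ sin H₀ = 1.8955×-0.75356×-0.26814 + 0.65738×0.96338×0.94774 = 0.383004 + 0.600210 = 0.983214.
Q̄ = (S₀/π) × [bracket] = (1361/π) × 0.983214 = 425.95 W/m².
— Configuration B (φ=-48.9°):
Solar longitude: λ_s = 360° × (160 − 80)/365.25 = 78.850°.
sin δ = sin 23.44° × sin 78.850° = 0.39028, so δ = +22.972°.
cos H₀ = −tan(-48.9°) tan(+22.972°) = 0.4859, H₀ = 1.0634 rad.
Bracket: H₀ sin φ sin δ + cos φ cos δ sin H₀ = 1.0634×-0.75356×0.39028 + 0.65738×0.92070×0.87400 = -0.312745 + 0.528988 = 0.216243.
Q̄ = (S₀/π) × [bracket] = (1361/π) × 0.216243 = 93.681 W/m².
Ratio Q̄_A / Q̄_B = 425.95 / 93.681 = 4.547.

Q̄_A / Q̄_B ≈ 4.55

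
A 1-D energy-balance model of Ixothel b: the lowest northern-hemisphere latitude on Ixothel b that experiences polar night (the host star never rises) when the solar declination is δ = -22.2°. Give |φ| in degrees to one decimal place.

Polar night requires cos H₀ = −tan φ tan δ ≥ 1, i.e. tan φ tan δ ≤ −1.
The boundary is |tan φ| · |tan δ| = 1, so |φ| = 90° − |δ| = 90° − 22.2° = 67.8° in the northern hemisphere.

|φ| = 67.8°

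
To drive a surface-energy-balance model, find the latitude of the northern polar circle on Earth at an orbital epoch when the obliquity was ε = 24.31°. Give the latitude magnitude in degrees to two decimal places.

65.69°

The polar circle is the lowest latitude that experiences at least one full rotation of continuous daylight at the northern-summer solstice; it lies at |ϕ| = 90° − ε = 90° − 24.31° = 65.69°.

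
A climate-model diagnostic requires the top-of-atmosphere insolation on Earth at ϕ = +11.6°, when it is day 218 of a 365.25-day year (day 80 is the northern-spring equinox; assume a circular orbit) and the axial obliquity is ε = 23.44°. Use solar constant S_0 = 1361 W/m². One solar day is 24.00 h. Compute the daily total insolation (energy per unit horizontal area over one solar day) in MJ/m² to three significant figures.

Solar longitude: L_s = 360° × (218 − 80)/365.25 = 136.016°.
sin δ = sin 23.44° × sin 136.016° = 0.27625, so δ = +16.036°.
cos h₀ = −tan(+11.6°) tan(+16.036°) = -0.0590, h₀ = 1.6298 rad.
Bracket: h₀ sin ϕ sin δ + cos ϕ cos δ sin h₀ = 1.6298×0.20108×0.27625 + 0.97958×0.96109×0.99826 = 0.090533 + 0.939826 = 1.030359.
Q̄ = (S_0/π) × [bracket] = (1361/π) × 1.030359 = 446.37 W/m².
Daily total = Q̄ × 24.00 h × 3600 s/h = 446.37 × 24.00 × 3600 / 10⁶ = 38.57 MJ/m².

38.6 MJ/m²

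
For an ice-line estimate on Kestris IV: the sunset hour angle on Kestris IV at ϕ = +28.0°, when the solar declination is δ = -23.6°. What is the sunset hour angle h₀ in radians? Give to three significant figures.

h₀ = 1.34 rad

cos h₀ = −tan ϕ · tan δ = −tan(+28.0°) × tan(-23.600°) = 0.2323, so h₀ = 1.3364 rad = 76.57°.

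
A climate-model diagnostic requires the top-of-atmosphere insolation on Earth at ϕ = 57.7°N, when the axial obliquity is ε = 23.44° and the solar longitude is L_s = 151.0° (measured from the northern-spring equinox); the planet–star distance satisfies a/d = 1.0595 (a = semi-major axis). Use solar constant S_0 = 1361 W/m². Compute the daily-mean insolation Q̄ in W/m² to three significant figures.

Q̄ ≈ 392 W/m²

Solar declination: sin δ = sin ε · sin L_s = sin 23.44° × sin 151.0° = 0.19285, so δ = +11.119°.
cos h₀ = −tan(+57.7°) tan(+11.119°) = -0.3109, h₀ = 1.8869 rad.
Bracket: h₀ sin ϕ sin δ + cos ϕ cos δ sin h₀ = 1.8869×0.84526×0.19285 + 0.53435×0.98123×0.95044 = 0.307581 + 0.498335 = 0.805916.
Inverse-square distance factor (a/d)² = 1.0595² = 1.122540.
Q̄ = (S_0/π) × 1.122540 × [bracket] = (1361/π) × 1.122540 × 0.805916 = 391.9 W/m².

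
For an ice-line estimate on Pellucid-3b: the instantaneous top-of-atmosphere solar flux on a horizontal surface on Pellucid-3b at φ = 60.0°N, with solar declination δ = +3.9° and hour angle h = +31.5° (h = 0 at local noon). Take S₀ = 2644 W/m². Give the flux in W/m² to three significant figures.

1.28e+03 W/m²

cos θ_z = sin φ sin δ + cos φ cos δ cos h = 0.058903 + 0.425333 = 0.484236.
Flux = S₀ · cos θ_z = 2644 × 0.484236 = 1280 W/m².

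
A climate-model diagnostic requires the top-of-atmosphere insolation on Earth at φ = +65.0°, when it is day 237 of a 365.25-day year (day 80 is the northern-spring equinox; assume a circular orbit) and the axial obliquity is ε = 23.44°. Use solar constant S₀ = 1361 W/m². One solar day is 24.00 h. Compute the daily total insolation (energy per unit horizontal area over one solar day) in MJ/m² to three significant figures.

Solar longitude: λ_s = 360° × (237 − 80)/365.25 = 154.743°.
sin δ = sin 23.44° × sin 154.743° = 0.16973, so δ = +9.772°.
cos H₀ = −tan(+65.0°) tan(+9.772°) = -0.3693, H₀ = 1.9491 rad.
Bracket: H₀ sin φ sin δ + cos φ cos δ sin H₀ = 1.9491×0.90631×0.16973 + 0.42262×0.98549×0.92930 = 0.299826 + 0.387042 = 0.686868.
Q̄ = (S₀/π) × [bracket] = (1361/π) × 0.686868 = 297.56 W/m².
Daily total = Q̄ × 24.00 h × 3600 s/h = 297.56 × 24.00 × 3600 / 10⁶ = 25.71 MJ/m².

25.7 MJ/m²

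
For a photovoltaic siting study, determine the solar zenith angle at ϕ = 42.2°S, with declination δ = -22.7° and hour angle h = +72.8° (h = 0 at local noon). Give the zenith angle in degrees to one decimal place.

θ_z = 62.5°

cos θ_z = sin ϕ sin δ + cos ϕ cos δ cos h = 0.259221 + 0.202093 = 0.461314.
θ_z = arccos(0.461314) = 62.5°.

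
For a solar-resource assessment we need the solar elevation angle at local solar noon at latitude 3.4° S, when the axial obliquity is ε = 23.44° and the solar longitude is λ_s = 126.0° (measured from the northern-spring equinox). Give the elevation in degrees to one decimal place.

67.8°

Solar declination: sin δ = sin ε · sin λ_s = sin 23.44° × sin 126.0° = 0.32182, so δ = +18.773°.
At local noon the hour angle is zero, so the zenith angle equals |φ − δ| = |-3.4° − (+18.773°)| = 22.173°.
Elevation = 90° − 22.173° = 67.8°.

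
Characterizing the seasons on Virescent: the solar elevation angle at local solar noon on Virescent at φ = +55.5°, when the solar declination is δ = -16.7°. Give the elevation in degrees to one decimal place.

17.8°

At local noon the hour angle is zero, so the zenith angle equals |φ − δ| = |+55.5° − (-16.700°)| = 72.200°.
Elevation = 90° − 72.200° = 17.8°.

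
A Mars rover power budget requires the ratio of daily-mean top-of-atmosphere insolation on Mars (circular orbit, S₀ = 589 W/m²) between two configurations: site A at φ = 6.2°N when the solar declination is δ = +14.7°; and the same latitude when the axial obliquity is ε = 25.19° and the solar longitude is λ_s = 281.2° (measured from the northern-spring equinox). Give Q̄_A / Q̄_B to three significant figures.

Q̄_A / Q̄_B ≈ 1.21

— Configuration A (φ=+6.2°):
cos H₀ = −tan(+6.2°) tan(+14.700°) = -0.0285, H₀ = 1.5993 rad.
Bracket: H₀ sin φ sin δ + cos φ cos δ sin H₀ = 1.5993×0.10800×0.25376 + 0.99415×0.96727×0.99959 = 0.043831 + 0.961217 = 1.005048.
Q̄ = (S₀/π) × [bracket] = (589/π) × 1.005048 = 188.43 W/m².
— Configuration B (φ=+6.2°):
Solar declination: sin δ = sin ε · sin λ_s = sin 25.19° × sin 281.2° = -0.41752, so δ = -24.678°.
cos H₀ = −tan(+6.2°) tan(-24.678°) = 0.0499, H₀ = 1.5209 rad.
Bracket: H₀ sin φ sin δ + cos φ cos δ sin H₀ = 1.5209×0.10800×-0.41752 + 0.99415×0.90867×0.99875 = -0.068581 + 0.902225 = 0.833644.
Q̄ = (S₀/π) × [bracket] = (589/π) × 0.833644 = 156.30 W/m².
Ratio Q̄_A / Q̄_B = 188.43 / 156.30 = 1.206.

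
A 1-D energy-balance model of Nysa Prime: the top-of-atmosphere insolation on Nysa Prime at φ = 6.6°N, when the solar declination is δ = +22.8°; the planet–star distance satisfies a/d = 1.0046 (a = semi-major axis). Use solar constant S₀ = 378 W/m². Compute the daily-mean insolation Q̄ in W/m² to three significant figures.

Q̄ ≈ 120 W/m²

cos H₀ = −tan(+6.6°) tan(+22.800°) = -0.0486, H₀ = 1.6195 rad.
Bracket: H₀ sin φ sin δ + cos φ cos δ sin H₀ = 1.6195×0.11494×0.38752 + 0.99337×0.92186×0.99882 = 0.072135 + 0.914667 = 0.986802.
Inverse-square distance factor (a/d)² = 1.0046² = 1.009221.
Q̄ = (S₀/π) × 1.009221 × [bracket] = (378/π) × 1.009221 × 0.986802 = 119.8 W/m².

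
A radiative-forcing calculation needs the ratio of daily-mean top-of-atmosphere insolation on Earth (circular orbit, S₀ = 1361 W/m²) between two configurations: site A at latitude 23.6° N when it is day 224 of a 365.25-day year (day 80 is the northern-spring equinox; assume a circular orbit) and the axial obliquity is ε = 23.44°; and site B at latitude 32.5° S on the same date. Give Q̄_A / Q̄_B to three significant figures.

— Configuration A (φ=+23.6°):
Solar longitude: λ_s = 360° × (224 − 80)/365.25 = 141.930°.
sin δ = sin 23.44° × sin 141.930° = 0.24528, so δ = +14.199°.
cos H₀ = −tan(+23.6°) tan(+14.199°) = -0.1105, H₀ = 1.6816 rad.
Bracket: H₀ sin φ sin δ + cos φ cos δ sin H₀ = 1.6816×0.40035×0.24528 + 0.91636×0.96945×0.99387 = 0.165130 + 0.882920 = 1.048050.
Q̄ = (S₀/π) × [bracket] = (1361/π) × 1.048050 = 454.04 W/m².
— Configuration B (φ=-32.5°):
cos H₀ = −tan(-32.5°) tan(+14.199°) = 0.1612, H₀ = 1.4089 rad.
Bracket: H₀ sin φ sin δ + cos φ cos δ sin H₀ = 1.4089×-0.53730×0.24528 + 0.84339×0.96945×0.98692 = -0.185677 + 0.806930 = 0.621253.
Q̄ = (S₀/π) × [bracket] = (1361/π) × 0.621253 = 269.14 W/m².
Ratio Q̄_A / Q̄_B = 454.04 / 269.14 = 1.687.

Q̄_A / Q̄_B ≈ 1.69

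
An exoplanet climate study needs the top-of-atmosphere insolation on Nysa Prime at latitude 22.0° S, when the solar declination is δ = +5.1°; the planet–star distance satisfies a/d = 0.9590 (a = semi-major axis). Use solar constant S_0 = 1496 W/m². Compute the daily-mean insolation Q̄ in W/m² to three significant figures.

cos h₀ = −tan(-22.0°) tan(+5.100°) = 0.0361, h₀ = 1.5347 rad.
Bracket: h₀ sin ϕ sin δ + cos ϕ cos δ sin h₀ = 1.5347×-0.37461×0.08889 + 0.92718×0.99604×0.99935 = -0.051104 + 0.922908 = 0.871804.
Inverse-square distance factor (a/d)² = 0.9590² = 0.919681.
Q̄ = (S_0/π) × 0.919681 × [bracket] = (1496/π) × 0.919681 × 0.871804 = 381.8 W/m².

Q̄ ≈ 382 W/m²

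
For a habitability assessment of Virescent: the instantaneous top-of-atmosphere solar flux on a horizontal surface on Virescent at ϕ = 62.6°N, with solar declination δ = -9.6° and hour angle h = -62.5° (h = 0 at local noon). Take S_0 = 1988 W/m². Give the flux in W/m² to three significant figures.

122 W/m²

cos θ_z = sin ϕ sin δ + cos ϕ cos δ cos h = -0.148060 + 0.209521 = 0.061461.
Flux = S_0 · cos θ_z = 1988 × 0.061461 = 122.2 W/m².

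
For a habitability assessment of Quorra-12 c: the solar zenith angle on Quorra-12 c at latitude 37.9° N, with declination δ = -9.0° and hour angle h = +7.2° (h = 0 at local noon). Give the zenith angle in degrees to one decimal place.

cos θ_z = sin ϕ sin δ + cos ϕ cos δ cos h = -0.096095 + 0.773224 = 0.677129.
θ_z = arccos(0.677129) = 47.4°.

θ_z = 47.4°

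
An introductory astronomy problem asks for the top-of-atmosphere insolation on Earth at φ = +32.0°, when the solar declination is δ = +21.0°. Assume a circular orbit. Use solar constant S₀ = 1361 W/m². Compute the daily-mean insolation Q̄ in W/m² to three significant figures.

Q̄ ≈ 482 W/m²

cos H₀ = −tan(+32.0°) tan(+21.000°) = -0.2399, H₀ = 1.8130 rad.
Bracket: H₀ sin φ sin δ + cos φ cos δ sin H₀ = 1.8130×0.52992×0.35837 + 0.84805×0.93358×0.97081 = 0.344302 + 0.768612 = 1.112914.
Q̄ = (S₀/π) × [bracket] = (1361/π) × 1.112914 = 482.1 W/m².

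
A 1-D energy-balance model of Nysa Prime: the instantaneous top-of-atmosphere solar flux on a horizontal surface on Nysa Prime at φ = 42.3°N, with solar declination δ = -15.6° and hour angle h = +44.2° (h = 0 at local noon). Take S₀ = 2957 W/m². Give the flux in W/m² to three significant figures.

975 W/m²

cos θ_z = sin φ sin δ + cos φ cos δ cos h = -0.180986 + 0.510716 = 0.329730.
Flux = S₀ · cos θ_z = 2957 × 0.329730 = 975.0 W/m².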